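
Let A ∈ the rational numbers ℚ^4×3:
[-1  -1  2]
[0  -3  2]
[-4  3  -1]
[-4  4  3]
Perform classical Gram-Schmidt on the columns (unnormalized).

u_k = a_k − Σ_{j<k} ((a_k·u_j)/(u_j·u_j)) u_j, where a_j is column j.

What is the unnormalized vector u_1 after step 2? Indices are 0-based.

Step 1: u_0 = a_0 = (-1, 0, -4, -4).
Step 2: u_1 = a_1 − (-9/11)·u_0 = (-20/11, -3, -3/11, 8/11).

u_1 = (-20/11, -3, -3/11, 8/11)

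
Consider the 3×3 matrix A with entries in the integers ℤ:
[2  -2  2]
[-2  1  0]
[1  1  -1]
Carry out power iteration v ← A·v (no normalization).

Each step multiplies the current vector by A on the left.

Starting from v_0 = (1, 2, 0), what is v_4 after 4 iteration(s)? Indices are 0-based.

v_4 = (-6, 28, -25)

v_0 = (1, 2, 0).
v_1 = A·v_0 = (-2, 0, 3).
v_2 = A·v_1 = (2, 4, -5).
v_3 = A·v_2 = (-14, 0, 11).
v_4 = A·v_3 = (-6, 28, -25).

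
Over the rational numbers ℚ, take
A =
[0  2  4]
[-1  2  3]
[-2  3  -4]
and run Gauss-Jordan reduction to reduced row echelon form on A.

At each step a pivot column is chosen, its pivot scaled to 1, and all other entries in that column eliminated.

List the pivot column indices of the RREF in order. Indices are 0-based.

pivot(0,0): swap R0↔R1
pivot(0,0)=-1: scale R0 → (1, -2, -3)
  clear (2,0): R2 −= (-2)R0 → (0, -1, -10)
pivot(1,1)=2: scale R1 → (0, 1, 2)
  clear (0,1): R0 −= (-2)R1 → (1, 0, 1)
  clear (2,1): R2 −= (-1)R1 → (0, 0, -8)
pivot(2,2)=-8: scale R2 → (0, 0, 1)
  clear (0,2): R0 −= (1)R2 → (1, 0, 0)
  clear (1,2): R1 −= (2)R2 → (0, 1, 0)

pivot columns: 0, 1, 2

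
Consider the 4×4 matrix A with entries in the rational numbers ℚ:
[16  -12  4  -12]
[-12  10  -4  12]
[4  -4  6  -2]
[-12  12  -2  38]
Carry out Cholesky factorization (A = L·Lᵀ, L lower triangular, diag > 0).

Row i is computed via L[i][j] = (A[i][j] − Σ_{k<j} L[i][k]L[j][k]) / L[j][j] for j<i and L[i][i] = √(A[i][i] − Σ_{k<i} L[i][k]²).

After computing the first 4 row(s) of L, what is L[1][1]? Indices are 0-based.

Step 1: L[0][0] = √(16) = 4.
  L[1][0] = (-12) / L[0][0] = -3.
Step 2: L[1][1] = √(1) = 1.
  L[2][0] = (4) / L[0][0] = 1.
  L[2][1] = (-1) / L[1][1] = -1.
Step 3: L[2][2] = √(4) = 2.
  L[3][0] = (-12) / L[0][0] = -3.
  L[3][1] = (3) / L[1][1] = 3.
  L[3][2] = (4) / L[2][2] = 2.
Step 4: L[3][3] = √(16) = 4.

L[1][1] = 1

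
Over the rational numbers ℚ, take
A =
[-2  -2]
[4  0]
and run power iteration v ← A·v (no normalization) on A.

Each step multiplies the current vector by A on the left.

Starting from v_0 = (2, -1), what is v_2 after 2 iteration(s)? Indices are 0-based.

v_2 = (-12, -8)

v_0 = (2, -1).
v_1 = A·v_0 = (-2, 8).
v_2 = A·v_1 = (-12, -8).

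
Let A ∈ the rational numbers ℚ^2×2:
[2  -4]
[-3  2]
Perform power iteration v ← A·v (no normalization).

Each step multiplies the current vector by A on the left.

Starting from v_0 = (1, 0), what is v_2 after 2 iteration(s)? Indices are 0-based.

v_2 = (16, -12)

v_0 = (1, 0).
v_1 = A·v_0 = (2, -3).
v_2 = A·v_1 = (16, -12).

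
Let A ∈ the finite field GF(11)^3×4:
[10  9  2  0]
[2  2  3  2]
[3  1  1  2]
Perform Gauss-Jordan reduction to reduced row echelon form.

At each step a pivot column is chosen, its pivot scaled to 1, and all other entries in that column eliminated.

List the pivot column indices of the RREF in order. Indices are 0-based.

pivot(0,0)=10: scale R0 → (1, 2, 9, 0)
  clear (1,0): R1 −= (2)R0 → (0, 9, 7, 2)
  clear (2,0): R2 −= (3)R0 → (0, 6, 7, 2)
pivot(1,1)=9: scale R1 → (0, 1, 2, 10)
  clear (0,1): R0 −= (2)R1 → (1, 0, 5, 2)
  clear (2,1): R2 −= (6)R1 → (0, 0, 6, 8)
pivot(2,2)=6: scale R2 → (0, 0, 1, 5)
  clear (0,2): R0 −= (5)R2 → (1, 0, 0, 10)
  clear (1,2): R1 −= (2)R2 → (0, 1, 0, 0)

pivot columns: 0, 1, 2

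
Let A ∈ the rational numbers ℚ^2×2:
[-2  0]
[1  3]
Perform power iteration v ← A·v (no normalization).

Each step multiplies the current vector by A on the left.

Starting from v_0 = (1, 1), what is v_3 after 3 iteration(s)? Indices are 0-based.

v_3 = (-8, 34)

v_0 = (1, 1).
v_1 = A·v_0 = (-2, 4).
v_2 = A·v_1 = (4, 10).
v_3 = A·v_2 = (-8, 34).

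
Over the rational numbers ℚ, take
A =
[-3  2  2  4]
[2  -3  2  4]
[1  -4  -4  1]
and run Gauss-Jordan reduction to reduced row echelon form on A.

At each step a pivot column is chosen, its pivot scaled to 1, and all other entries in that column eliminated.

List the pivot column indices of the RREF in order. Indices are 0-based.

pivot columns: 0, 1, 2

pivot(0,0)=-3: scale R0 → (1, -2/3, -2/3, -4/3)
  clear (1,0): R1 −= (2)R0 → (0, -5/3, 10/3, 20/3)
  clear (2,0): R2 −= (1)R0 → (0, -10/3, -10/3, 7/3)
pivot(1,1)=-5/3: scale R1 → (0, 1, -2, -4)
  clear (0,1): R0 −= (-2/3)R1 → (1, 0, -2, -4)
  clear (2,1): R2 −= (-10/3)R1 → (0, 0, -10, -11)
pivot(2,2)=-10: scale R2 → (0, 0, 1, 11/10)
  clear (0,2): R0 −= (-2)R2 → (1, 0, 0, -9/5)
  clear (1,2): R1 −= (-2)R2 → (0, 1, 0, -9/5)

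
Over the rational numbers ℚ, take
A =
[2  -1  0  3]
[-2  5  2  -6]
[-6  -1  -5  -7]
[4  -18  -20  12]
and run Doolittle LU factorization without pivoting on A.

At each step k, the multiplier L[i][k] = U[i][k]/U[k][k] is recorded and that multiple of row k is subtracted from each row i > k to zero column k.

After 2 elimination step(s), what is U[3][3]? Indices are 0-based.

U[3][3] = -6

[col 0] pivot 2
  R1 -= -1*R0 → (0, 4, 2, -3)  (L[1][0] := -1)
  R2 -= -3*R0 → (0, -4, -5, 2)  (L[2][0] := -3)
  R3 -= 2*R0 → (0, -16, -20, 6)  (L[3][0] := 2)
[col 1] pivot 4
  R2 -= -1*R1 → (0, 0, -3, -1)  (L[2][1] := -1)
  R3 -= -4*R1 → (0, 0, -12, -6)  (L[3][1] := -4)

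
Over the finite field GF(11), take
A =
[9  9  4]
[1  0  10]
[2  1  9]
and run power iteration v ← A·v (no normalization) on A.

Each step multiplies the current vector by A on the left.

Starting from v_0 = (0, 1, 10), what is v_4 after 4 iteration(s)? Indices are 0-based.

v_4 = (1, 2, 10)

v_0 = (0, 1, 10).
v_1 = A·v_0 = (5, 1, 3).
v_2 = A·v_1 = (0, 2, 5).
v_3 = A·v_2 = (5, 6, 3).
v_4 = A·v_3 = (1, 2, 10).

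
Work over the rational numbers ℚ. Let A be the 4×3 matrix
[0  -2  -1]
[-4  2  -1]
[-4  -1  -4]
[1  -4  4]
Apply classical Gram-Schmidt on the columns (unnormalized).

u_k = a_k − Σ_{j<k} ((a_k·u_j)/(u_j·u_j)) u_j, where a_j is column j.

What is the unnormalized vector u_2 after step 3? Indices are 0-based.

Step 1: u_0 = a_0 = (0, -4, -4, 1).
Step 2: u_1 = a_1 − (-8/33)·u_0 = (-2, 34/33, -65/33, -124/33).
Step 3: u_2 = a_2 − (8/11)·u_0 − (-204/761)·u_1 = (-1169/761, 1663/761, -1232/761, 1724/761).

u_2 = (-1169/761, 1663/761, -1232/761, 1724/761)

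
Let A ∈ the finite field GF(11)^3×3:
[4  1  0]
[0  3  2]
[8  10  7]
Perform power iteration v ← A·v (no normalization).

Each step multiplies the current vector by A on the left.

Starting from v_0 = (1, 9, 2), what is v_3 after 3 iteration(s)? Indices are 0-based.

v_0 = (1, 9, 2).
v_1 = A·v_0 = (2, 9, 2).
v_2 = A·v_1 = (6, 9, 10).
v_3 = A·v_2 = (0, 3, 10).

v_3 = (0, 3, 10)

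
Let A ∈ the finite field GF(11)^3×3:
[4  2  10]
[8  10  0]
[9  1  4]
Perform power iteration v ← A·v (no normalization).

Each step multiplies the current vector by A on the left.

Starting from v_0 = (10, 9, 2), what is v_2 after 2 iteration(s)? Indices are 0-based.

v_0 = (10, 9, 2).
v_1 = A·v_0 = (1, 5, 8).
v_2 = A·v_1 = (6, 3, 2).

v_2 = (6, 3, 2)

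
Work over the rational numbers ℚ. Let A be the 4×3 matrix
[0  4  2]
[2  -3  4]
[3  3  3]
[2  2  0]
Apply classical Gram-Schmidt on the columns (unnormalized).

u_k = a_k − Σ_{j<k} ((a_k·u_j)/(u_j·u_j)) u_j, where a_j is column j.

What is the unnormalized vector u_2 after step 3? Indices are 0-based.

Step 1: u_0 = a_0 = (0, 2, 3, 2).
Step 2: u_1 = a_1 − (7/17)·u_0 = (4, -65/17, 30/17, 20/17).
Step 3: u_2 = a_2 − (1)·u_0 − (-34/597)·u_1 = (1330/597, 1064/597, 20/199, -1154/597).

u_2 = (1330/597, 1064/597, 20/199, -1154/597)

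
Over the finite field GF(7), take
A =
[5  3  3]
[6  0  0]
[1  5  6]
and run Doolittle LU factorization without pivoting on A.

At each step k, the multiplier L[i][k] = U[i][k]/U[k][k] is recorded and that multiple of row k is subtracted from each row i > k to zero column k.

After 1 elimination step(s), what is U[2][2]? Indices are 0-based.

[col 0] pivot 5
  R1 -= 4*R0 → (0, 2, 2)  (L[1][0] := 4)
  R2 -= 3*R0 → (0, 3, 4)  (L[2][0] := 3)

U[2][2] = 4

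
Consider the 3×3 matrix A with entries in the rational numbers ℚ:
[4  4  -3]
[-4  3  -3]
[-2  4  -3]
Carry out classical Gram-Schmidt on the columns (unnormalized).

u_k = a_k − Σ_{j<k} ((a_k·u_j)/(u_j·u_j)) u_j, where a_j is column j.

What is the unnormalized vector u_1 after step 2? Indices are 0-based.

u_1 = (40/9, 23/9, 34/9)

Step 1: u_0 = a_0 = (4, -4, -2).
Step 2: u_1 = a_1 − (-1/9)·u_0 = (40/9, 23/9, 34/9).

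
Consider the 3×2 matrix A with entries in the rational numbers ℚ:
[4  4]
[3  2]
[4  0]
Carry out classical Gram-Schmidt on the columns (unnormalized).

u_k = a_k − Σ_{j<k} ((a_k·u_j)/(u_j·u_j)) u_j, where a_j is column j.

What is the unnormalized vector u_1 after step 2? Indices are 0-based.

Step 1: u_0 = a_0 = (4, 3, 4).
Step 2: u_1 = a_1 − (22/41)·u_0 = (76/41, 16/41, -88/41).

u_1 = (76/41, 16/41, -88/41)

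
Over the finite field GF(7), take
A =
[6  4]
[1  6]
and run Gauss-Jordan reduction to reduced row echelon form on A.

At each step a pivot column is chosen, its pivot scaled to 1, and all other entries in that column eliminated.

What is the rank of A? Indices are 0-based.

step 1: normalize row 0 (÷6) = (1, 3)
  row 1: subtract 1×row0 = (0, 3)
step 2: normalize row 1 (÷3) = (0, 1)
  row 0: subtract 3×row1 = (1, 0)

rank = 2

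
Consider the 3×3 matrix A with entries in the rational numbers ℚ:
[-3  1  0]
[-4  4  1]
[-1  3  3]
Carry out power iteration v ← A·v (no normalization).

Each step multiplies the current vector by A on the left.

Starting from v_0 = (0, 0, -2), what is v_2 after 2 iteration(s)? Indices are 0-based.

v_0 = (0, 0, -2).
v_1 = A·v_0 = (0, -2, -6).
v_2 = A·v_1 = (-2, -14, -24).

v_2 = (-2, -14, -24)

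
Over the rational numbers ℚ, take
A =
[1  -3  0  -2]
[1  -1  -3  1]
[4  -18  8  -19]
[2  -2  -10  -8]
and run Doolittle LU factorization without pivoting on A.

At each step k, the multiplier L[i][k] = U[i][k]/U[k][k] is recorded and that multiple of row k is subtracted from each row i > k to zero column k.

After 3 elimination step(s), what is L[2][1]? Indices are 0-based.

L[2][1] = -3

k=0: U[0][0]=1
  eliminate (1,0): mult=1, new row 1: (0, 2, -3, 3); set L[1][0]=1
  eliminate (2,0): mult=4, new row 2: (0, -6, 8, -11); set L[2][0]=4
  eliminate (3,0): mult=2, new row 3: (0, 4, -10, -4); set L[3][0]=2
k=1: U[1][1]=2
  eliminate (2,1): mult=-3, new row 2: (0, 0, -1, -2); set L[2][1]=-3
  eliminate (3,1): mult=2, new row 3: (0, 0, -4, -10); set L[3][1]=2
k=2: U[2][2]=-1
  eliminate (3,2): mult=4, new row 3: (0, 0, 0, -2); set L[3][2]=4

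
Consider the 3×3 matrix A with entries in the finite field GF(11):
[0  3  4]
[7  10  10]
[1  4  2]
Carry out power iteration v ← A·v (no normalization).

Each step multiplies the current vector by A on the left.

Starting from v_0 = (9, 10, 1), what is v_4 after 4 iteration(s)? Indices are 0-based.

v_0 = (9, 10, 1).
v_1 = A·v_0 = (1, 8, 7).
v_2 = A·v_1 = (8, 3, 3).
v_3 = A·v_2 = (10, 6, 4).
v_4 = A·v_3 = (1, 5, 9).

v_4 = (1, 5, 9)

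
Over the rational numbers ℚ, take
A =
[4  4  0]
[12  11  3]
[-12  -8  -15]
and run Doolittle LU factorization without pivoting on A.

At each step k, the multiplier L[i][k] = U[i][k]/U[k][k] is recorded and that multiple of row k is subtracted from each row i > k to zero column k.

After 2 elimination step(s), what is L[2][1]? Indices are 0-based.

Step 1: pivot at (0,0) is 4.
  row1 ← row1 − (3)·row0  ⇒  L[1][0]=3, U row1=(0, -1, 3)
  row2 ← row2 − (-3)·row0  ⇒  L[2][0]=-3, U row2=(0, 4, -15)
Step 2: pivot at (1,1) is -1.
  row2 ← row2 − (-4)·row1  ⇒  L[2][1]=-4, U row2=(0, 0, -3)

L[2][1] = -4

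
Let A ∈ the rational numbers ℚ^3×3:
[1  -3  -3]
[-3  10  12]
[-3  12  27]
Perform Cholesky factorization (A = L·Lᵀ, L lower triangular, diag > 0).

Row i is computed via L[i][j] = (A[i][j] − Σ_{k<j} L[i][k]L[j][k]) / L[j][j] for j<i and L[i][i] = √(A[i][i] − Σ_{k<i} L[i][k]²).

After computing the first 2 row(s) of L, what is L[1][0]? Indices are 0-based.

Step 1: L[0][0] = √(1) = 1.
  L[1][0] = (-3) / L[0][0] = -3.
Step 2: L[1][1] = √(1) = 1.

L[1][0] = -3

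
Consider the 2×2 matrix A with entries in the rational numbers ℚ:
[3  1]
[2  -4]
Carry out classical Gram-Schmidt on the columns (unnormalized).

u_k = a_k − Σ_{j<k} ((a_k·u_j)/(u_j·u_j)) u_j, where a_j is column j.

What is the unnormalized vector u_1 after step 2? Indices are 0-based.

u_1 = (28/13, -42/13)

Step 1: u_0 = a_0 = (3, 2).
Step 2: u_1 = a_1 − (-5/13)·u_0 = (28/13, -42/13).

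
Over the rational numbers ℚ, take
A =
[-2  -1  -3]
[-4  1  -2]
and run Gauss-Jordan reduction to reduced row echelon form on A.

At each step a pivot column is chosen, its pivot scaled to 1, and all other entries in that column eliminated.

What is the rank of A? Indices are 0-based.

step 1: normalize row 0 (÷-2) = (1, 1/2, 3/2)
  row 1: subtract -4×row0 = (0, 3, 4)
step 2: normalize row 1 (÷3) = (0, 1, 4/3)
  row 0: subtract 1/2×row1 = (1, 0, 5/6)

rank = 2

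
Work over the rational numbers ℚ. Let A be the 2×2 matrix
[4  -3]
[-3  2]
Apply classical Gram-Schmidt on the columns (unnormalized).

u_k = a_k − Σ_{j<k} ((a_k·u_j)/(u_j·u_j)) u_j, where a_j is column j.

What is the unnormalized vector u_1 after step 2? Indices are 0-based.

Step 1: u_0 = a_0 = (4, -3).
Step 2: u_1 = a_1 − (-18/25)·u_0 = (-3/25, -4/25).

u_1 = (-3/25, -4/25)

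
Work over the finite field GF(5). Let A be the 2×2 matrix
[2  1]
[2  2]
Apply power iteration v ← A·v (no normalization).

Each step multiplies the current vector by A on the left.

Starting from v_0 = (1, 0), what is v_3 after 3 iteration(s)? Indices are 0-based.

v_3 = (0, 3)

v_0 = (1, 0).
v_1 = A·v_0 = (2, 2).
v_2 = A·v_1 = (1, 3).
v_3 = A·v_2 = (0, 3).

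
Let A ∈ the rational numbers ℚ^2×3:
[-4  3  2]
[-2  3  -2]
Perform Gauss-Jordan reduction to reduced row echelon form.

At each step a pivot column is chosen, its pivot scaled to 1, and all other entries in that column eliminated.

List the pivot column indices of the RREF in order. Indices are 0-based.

pivot columns: 0, 1

[1] R0 /= -4  ⇒  (1, -3/4, -1/2)
     R1 -= -2·R0  ⇒  (0, 3/2, -3)
[2] R1 /= 3/2  ⇒  (0, 1, -2)
     R0 -= -3/4·R1  ⇒  (1, 0, -2)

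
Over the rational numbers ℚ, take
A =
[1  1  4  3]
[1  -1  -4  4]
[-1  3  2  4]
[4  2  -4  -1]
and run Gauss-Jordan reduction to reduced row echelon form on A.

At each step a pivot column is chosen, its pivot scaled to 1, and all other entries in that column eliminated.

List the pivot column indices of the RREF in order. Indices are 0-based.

pivot columns: 0, 1, 2, 3

pivot(0,0)=1: scale R0 → (1, 1, 4, 3)
  clear (1,0): R1 −= (1)R0 → (0, -2, -8, 1)
  clear (2,0): R2 −= (-1)R0 → (0, 4, 6, 7)
  clear (3,0): R3 −= (4)R0 → (0, -2, -20, -13)
pivot(1,1)=-2: scale R1 → (0, 1, 4, -1/2)
  clear (0,1): R0 −= (1)R1 → (1, 0, 0, 7/2)
  clear (2,1): R2 −= (4)R1 → (0, 0, -10, 9)
  clear (3,1): R3 −= (-2)R1 → (0, 0, -12, -14)
pivot(2,2)=-10: scale R2 → (0, 0, 1, -9/10)
  clear (1,2): R1 −= (4)R2 → (0, 1, 0, 31/10)
  clear (3,2): R3 −= (-12)R2 → (0, 0, 0, -124/5)
pivot(3,3)=-124/5: scale R3 → (0, 0, 0, 1)
  clear (0,3): R0 −= (7/2)R3 → (1, 0, 0, 0)
  clear (1,3): R1 −= (31/10)R3 → (0, 1, 0, 0)
  clear (2,3): R2 −= (-9/10)R3 → (0, 0, 1, 0)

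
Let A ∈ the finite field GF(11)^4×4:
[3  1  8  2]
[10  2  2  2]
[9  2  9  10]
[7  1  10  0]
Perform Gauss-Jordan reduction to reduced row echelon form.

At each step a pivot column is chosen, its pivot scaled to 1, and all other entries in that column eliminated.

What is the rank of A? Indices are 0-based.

pivot(0,0)=3: scale R0 → (1, 4, 10, 8)
  clear (1,0): R1 −= (10)R0 → (0, 6, 1, 10)
  clear (2,0): R2 −= (9)R0 → (0, 10, 7, 4)
  clear (3,0): R3 −= (7)R0 → (0, 6, 6, 10)
pivot(1,1)=6: scale R1 → (0, 1, 2, 9)
  clear (0,1): R0 −= (4)R1 → (1, 0, 2, 5)
  clear (2,1): R2 −= (10)R1 → (0, 0, 9, 2)
  clear (3,1): R3 −= (6)R1 → (0, 0, 5, 0)
pivot(2,2)=9: scale R2 → (0, 0, 1, 10)
  clear (0,2): R0 −= (2)R2 → (1, 0, 0, 7)
  clear (1,2): R1 −= (2)R2 → (0, 1, 0, 0)
  clear (3,2): R3 −= (5)R2 → (0, 0, 0, 5)
pivot(3,3)=5: scale R3 → (0, 0, 0, 1)
  clear (0,3): R0 −= (7)R3 → (1, 0, 0, 0)
  clear (2,3): R2 −= (10)R3 → (0, 0, 1, 0)

rank = 4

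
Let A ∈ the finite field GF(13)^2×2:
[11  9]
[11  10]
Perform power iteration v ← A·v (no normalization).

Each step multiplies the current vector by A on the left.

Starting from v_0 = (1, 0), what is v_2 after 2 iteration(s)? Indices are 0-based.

v_0 = (1, 0).
v_1 = A·v_0 = (11, 11).
v_2 = A·v_1 = (12, 10).

v_2 = (12, 10)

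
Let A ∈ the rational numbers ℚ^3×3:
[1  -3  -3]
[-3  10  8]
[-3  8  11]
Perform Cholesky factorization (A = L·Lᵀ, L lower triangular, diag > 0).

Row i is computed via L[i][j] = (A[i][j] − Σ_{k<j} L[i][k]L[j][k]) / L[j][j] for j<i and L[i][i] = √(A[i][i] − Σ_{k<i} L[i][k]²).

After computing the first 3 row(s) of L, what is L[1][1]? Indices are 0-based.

L[1][1] = 1

Step 1: L[0][0] = √(1) = 1.
  L[1][0] = (-3) / L[0][0] = -3.
Step 2: L[1][1] = √(1) = 1.
  L[2][0] = (-3) / L[0][0] = -3.
  L[2][1] = (-1) / L[1][1] = -1.
Step 3: L[2][2] = √(1) = 1.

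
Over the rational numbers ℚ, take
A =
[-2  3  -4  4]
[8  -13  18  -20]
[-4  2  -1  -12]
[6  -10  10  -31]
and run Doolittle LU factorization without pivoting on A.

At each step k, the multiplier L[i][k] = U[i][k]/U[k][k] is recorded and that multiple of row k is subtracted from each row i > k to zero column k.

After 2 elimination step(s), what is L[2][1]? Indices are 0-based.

k=0: U[0][0]=-2
  eliminate (1,0): mult=-4, new row 1: (0, -1, 2, -4); set L[1][0]=-4
  eliminate (2,0): mult=2, new row 2: (0, -4, 7, -20); set L[2][0]=2
  eliminate (3,0): mult=-3, new row 3: (0, -1, -2, -19); set L[3][0]=-3
k=1: U[1][1]=-1
  eliminate (2,1): mult=4, new row 2: (0, 0, -1, -4); set L[2][1]=4
  eliminate (3,1): mult=1, new row 3: (0, 0, -4, -15); set L[3][1]=1

L[2][1] = 4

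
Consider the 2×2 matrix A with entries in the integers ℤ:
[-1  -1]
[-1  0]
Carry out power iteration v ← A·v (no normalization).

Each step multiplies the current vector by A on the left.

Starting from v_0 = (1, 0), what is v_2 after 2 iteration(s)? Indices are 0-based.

v_2 = (2, 1)

v_0 = (1, 0).
v_1 = A·v_0 = (-1, -1).
v_2 = A·v_1 = (2, 1).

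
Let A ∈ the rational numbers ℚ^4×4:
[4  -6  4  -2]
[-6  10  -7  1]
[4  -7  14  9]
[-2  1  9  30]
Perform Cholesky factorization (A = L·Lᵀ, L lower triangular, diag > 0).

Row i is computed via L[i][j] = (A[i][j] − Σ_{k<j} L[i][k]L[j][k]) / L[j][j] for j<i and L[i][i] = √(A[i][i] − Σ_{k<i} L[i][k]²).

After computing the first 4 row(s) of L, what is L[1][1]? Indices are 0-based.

Step 1: L[0][0] = √(4) = 2.
  L[1][0] = (-6) / L[0][0] = -3.
Step 2: L[1][1] = √(1) = 1.
  L[2][0] = (4) / L[0][0] = 2.
  L[2][1] = (-1) / L[1][1] = -1.
Step 3: L[2][2] = √(9) = 3.
  L[3][0] = (-2) / L[0][0] = -1.
  L[3][1] = (-2) / L[1][1] = -2.
  L[3][2] = (9) / L[2][2] = 3.
Step 4: L[3][3] = √(16) = 4.

L[1][1] = 1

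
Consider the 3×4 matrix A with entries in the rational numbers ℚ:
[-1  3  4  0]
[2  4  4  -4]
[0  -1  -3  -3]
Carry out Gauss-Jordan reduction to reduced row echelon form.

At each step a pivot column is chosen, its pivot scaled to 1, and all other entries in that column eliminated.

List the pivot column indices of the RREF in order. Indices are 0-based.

pivot columns: 0, 1, 2

pivot(0,0)=-1: scale R0 → (1, -3, -4, 0)
  clear (1,0): R1 −= (2)R0 → (0, 10, 12, -4)
pivot(1,1)=10: scale R1 → (0, 1, 6/5, -2/5)
  clear (0,1): R0 −= (-3)R1 → (1, 0, -2/5, -6/5)
  clear (2,1): R2 −= (-1)R1 → (0, 0, -9/5, -17/5)
pivot(2,2)=-9/5: scale R2 → (0, 0, 1, 17/9)
  clear (0,2): R0 −= (-2/5)R2 → (1, 0, 0, -4/9)
  clear (1,2): R1 −= (6/5)R2 → (0, 1, 0, -8/3)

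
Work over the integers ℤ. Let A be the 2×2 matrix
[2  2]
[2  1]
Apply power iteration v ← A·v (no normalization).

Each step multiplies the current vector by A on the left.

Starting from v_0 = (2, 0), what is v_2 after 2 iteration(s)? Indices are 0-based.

v_0 = (2, 0).
v_1 = A·v_0 = (4, 4).
v_2 = A·v_1 = (16, 12).

v_2 = (16, 12)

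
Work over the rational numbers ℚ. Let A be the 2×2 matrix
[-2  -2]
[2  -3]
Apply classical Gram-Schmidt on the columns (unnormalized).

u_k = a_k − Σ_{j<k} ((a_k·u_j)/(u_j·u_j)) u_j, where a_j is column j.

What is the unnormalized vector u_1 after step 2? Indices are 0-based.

Step 1: u_0 = a_0 = (-2, 2).
Step 2: u_1 = a_1 − (-1/4)·u_0 = (-5/2, -5/2).

u_1 = (-5/2, -5/2)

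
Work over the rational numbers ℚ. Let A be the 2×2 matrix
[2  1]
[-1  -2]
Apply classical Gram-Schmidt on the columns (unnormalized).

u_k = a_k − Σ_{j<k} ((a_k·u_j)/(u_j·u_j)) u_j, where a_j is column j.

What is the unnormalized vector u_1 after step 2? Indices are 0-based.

u_1 = (-3/5, -6/5)

Step 1: u_0 = a_0 = (2, -1).
Step 2: u_1 = a_1 − (4/5)·u_0 = (-3/5, -6/5).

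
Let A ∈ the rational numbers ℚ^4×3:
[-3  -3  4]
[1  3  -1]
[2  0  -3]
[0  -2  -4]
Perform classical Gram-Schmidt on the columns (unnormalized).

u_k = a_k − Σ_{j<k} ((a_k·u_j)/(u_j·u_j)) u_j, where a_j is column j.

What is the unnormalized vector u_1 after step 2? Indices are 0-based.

u_1 = (-3/7, 15/7, -12/7, -2)

Step 1: u_0 = a_0 = (-3, 1, 2, 0).
Step 2: u_1 = a_1 − (6/7)·u_0 = (-3/7, 15/7, -12/7, -2).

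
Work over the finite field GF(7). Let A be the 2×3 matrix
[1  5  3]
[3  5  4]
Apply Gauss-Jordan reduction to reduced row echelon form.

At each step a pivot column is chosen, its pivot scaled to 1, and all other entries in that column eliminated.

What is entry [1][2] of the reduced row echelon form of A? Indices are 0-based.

M[1][2] = 4

step 1: normalize row 0 (÷1) = (1, 5, 3)
  row 1: subtract 3×row0 = (0, 4, 2)
step 2: normalize row 1 (÷4) = (0, 1, 4)
  row 0: subtract 5×row1 = (1, 0, 4)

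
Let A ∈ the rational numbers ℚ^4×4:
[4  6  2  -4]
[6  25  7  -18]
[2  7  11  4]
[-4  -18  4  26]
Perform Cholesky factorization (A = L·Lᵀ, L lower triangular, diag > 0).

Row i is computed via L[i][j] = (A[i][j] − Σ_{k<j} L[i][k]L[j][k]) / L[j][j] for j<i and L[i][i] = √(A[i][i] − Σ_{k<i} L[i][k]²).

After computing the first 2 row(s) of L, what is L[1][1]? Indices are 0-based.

L[1][1] = 4

Step 1: L[0][0] = √(4) = 2.
  L[1][0] = (6) / L[0][0] = 3.
Step 2: L[1][1] = √(16) = 4.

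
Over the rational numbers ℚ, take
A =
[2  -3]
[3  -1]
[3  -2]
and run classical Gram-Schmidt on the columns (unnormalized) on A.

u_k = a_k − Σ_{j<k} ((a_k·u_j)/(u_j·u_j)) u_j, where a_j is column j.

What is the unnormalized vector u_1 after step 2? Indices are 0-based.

u_1 = (-18/11, 23/22, 1/22)

Step 1: u_0 = a_0 = (2, 3, 3).
Step 2: u_1 = a_1 − (-15/22)·u_0 = (-18/11, 23/22, 1/22).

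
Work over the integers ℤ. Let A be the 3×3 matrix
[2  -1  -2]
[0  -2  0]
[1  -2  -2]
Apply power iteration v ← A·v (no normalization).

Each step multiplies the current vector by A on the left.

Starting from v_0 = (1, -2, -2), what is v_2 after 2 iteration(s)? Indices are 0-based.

v_0 = (1, -2, -2).
v_1 = A·v_0 = (8, 4, 9).
v_2 = A·v_1 = (-6, -8, -18).

v_2 = (-6, -8, -18)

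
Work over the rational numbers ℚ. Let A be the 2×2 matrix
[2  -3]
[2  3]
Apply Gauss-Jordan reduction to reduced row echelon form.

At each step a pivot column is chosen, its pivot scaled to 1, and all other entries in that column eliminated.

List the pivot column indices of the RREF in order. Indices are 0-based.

pivot columns: 0, 1

[1] R0 /= 2  ⇒  (1, -3/2)
     R1 -= 2·R0  ⇒  (0, 6)
[2] R1 /= 6  ⇒  (0, 1)
     R0 -= -3/2·R1  ⇒  (1, 0)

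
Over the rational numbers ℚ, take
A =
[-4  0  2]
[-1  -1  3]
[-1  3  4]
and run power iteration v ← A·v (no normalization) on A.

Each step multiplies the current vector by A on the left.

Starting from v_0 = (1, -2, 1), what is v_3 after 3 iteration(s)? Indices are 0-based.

v_3 = (-4, 15, -27)

v_0 = (1, -2, 1).
v_1 = A·v_0 = (-2, 4, -3).
v_2 = A·v_1 = (2, -11, 2).
v_3 = A·v_2 = (-4, 15, -27).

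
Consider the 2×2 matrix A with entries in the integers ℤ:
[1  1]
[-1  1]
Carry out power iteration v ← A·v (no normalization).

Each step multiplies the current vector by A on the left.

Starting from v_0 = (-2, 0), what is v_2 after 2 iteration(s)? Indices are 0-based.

v_0 = (-2, 0).
v_1 = A·v_0 = (-2, 2).
v_2 = A·v_1 = (0, 4).

v_2 = (0, 4)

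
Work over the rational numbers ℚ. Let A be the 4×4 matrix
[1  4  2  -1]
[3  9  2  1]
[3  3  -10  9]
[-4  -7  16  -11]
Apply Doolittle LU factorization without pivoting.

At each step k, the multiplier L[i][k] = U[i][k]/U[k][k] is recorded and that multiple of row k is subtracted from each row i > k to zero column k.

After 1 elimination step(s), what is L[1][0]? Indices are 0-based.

k=0: U[0][0]=1
  eliminate (1,0): mult=3, new row 1: (0, -3, -4, 4); set L[1][0]=3
  eliminate (2,0): mult=3, new row 2: (0, -9, -16, 12); set L[2][0]=3
  eliminate (3,0): mult=-4, new row 3: (0, 9, 24, -15); set L[3][0]=-4

L[1][0] = 3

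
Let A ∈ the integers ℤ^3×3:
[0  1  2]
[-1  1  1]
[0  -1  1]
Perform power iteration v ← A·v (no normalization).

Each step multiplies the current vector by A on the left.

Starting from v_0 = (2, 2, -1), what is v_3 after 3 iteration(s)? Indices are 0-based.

v_0 = (2, 2, -1).
v_1 = A·v_0 = (0, -1, -3).
v_2 = A·v_1 = (-7, -4, -2).
v_3 = A·v_2 = (-8, 1, 2).

v_3 = (-8, 1, 2)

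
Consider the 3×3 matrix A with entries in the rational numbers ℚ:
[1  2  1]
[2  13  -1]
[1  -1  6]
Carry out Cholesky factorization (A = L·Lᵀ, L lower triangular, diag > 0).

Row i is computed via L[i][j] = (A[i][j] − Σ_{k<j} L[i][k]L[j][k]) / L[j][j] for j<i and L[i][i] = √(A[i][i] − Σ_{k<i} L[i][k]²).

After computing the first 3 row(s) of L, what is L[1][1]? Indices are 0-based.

Step 1: L[0][0] = √(1) = 1.
  L[1][0] = (2) / L[0][0] = 2.
Step 2: L[1][1] = √(9) = 3.
  L[2][0] = (1) / L[0][0] = 1.
  L[2][1] = (-3) / L[1][1] = -1.
Step 3: L[2][2] = √(4) = 2.

L[1][1] = 3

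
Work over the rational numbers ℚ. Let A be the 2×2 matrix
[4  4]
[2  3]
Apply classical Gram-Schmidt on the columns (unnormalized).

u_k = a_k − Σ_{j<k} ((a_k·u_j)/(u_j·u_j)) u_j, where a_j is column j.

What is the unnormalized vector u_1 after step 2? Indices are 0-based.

Step 1: u_0 = a_0 = (4, 2).
Step 2: u_1 = a_1 − (11/10)·u_0 = (-2/5, 4/5).

u_1 = (-2/5, 4/5)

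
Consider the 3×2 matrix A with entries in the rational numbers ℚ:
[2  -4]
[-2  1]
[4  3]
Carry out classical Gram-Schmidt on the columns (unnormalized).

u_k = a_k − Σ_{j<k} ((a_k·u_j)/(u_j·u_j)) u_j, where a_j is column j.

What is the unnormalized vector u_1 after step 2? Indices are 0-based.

Step 1: u_0 = a_0 = (2, -2, 4).
Step 2: u_1 = a_1 − (1/12)·u_0 = (-25/6, 7/6, 8/3).

u_1 = (-25/6, 7/6, 8/3)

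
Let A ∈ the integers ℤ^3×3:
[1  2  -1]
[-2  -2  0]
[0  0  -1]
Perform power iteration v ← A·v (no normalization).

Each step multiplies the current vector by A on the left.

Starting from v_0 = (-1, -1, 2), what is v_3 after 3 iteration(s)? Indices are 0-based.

v_3 = (7, -14, -2)

v_0 = (-1, -1, 2).
v_1 = A·v_0 = (-5, 4, -2).
v_2 = A·v_1 = (5, 2, 2).
v_3 = A·v_2 = (7, -14, -2).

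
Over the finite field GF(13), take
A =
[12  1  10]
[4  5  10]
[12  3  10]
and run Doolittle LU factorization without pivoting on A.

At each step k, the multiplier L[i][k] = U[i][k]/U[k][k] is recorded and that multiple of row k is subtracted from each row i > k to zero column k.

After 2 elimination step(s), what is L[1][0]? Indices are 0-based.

Step 1: pivot at (0,0) is 12.
  row1 ← row1 − (9)·row0  ⇒  L[1][0]=9, U row1=(0, 9, 11)
  row2 ← row2 − (1)·row0  ⇒  L[2][0]=1, U row2=(0, 2, 0)
Step 2: pivot at (1,1) is 9.
  row2 ← row2 − (6)·row1  ⇒  L[2][1]=6, U row2=(0, 0, 12)

L[1][0] = 9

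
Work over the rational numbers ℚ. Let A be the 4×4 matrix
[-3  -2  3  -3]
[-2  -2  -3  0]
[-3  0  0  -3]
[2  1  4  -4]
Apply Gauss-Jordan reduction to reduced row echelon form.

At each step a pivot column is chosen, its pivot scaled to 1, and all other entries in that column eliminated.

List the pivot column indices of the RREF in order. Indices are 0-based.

pivot columns: 0, 1, 2, 3

step 1: normalize row 0 (÷-3) = (1, 2/3, -1, 1)
  row 1: subtract -2×row0 = (0, -2/3, -5, 2)
  row 2: subtract -3×row0 = (0, 2, -3, 0)
  row 3: subtract 2×row0 = (0, -1/3, 6, -6)
step 2: normalize row 1 (÷-2/3) = (0, 1, 15/2, -3)
  row 0: subtract 2/3×row1 = (1, 0, -6, 3)
  row 2: subtract 2×row1 = (0, 0, -18, 6)
  row 3: subtract -1/3×row1 = (0, 0, 17/2, -7)
step 3: normalize row 2 (÷-18) = (0, 0, 1, -1/3)
  row 0: subtract -6×row2 = (1, 0, 0, 1)
  row 1: subtract 15/2×row2 = (0, 1, 0, -1/2)
  row 3: subtract 17/2×row2 = (0, 0, 0, -25/6)
step 4: normalize row 3 (÷-25/6) = (0, 0, 0, 1)
  row 0: subtract 1×row3 = (1, 0, 0, 0)
  row 1: subtract -1/2×row3 = (0, 1, 0, 0)
  row 2: subtract -1/3×row3 = (0, 0, 1, 0)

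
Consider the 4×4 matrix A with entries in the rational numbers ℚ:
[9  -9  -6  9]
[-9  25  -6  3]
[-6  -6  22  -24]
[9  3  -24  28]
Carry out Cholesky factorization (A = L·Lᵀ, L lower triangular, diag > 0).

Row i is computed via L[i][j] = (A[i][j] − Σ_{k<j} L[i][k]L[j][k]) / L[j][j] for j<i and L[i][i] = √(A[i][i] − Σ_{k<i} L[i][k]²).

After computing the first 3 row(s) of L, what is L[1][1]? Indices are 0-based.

L[1][1] = 4

Step 1: L[0][0] = √(9) = 3.
  L[1][0] = (-9) / L[0][0] = -3.
Step 2: L[1][1] = √(16) = 4.
  L[2][0] = (-6) / L[0][0] = -2.
  L[2][1] = (-12) / L[1][1] = -3.
Step 3: L[2][2] = √(9) = 3.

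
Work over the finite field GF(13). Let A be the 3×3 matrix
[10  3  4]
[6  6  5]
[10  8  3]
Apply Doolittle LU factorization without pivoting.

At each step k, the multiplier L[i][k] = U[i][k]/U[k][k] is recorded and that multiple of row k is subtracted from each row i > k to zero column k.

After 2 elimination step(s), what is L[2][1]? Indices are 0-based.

L[2][1] = 8

[col 0] pivot 10
  R1 -= 11*R0 → (0, 12, 0)  (L[1][0] := 11)
  R2 -= 1*R0 → (0, 5, 12)  (L[2][0] := 1)
[col 1] pivot 12
  R2 -= 8*R1 → (0, 0, 12)  (L[2][1] := 8)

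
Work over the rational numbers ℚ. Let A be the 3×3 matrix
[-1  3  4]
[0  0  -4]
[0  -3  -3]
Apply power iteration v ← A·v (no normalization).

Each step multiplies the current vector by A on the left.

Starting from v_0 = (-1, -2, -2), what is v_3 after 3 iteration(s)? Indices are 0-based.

v_0 = (-1, -2, -2).
v_1 = A·v_0 = (-13, 8, 12).
v_2 = A·v_1 = (85, -48, -60).
v_3 = A·v_2 = (-469, 240, 324).

v_3 = (-469, 240, 324)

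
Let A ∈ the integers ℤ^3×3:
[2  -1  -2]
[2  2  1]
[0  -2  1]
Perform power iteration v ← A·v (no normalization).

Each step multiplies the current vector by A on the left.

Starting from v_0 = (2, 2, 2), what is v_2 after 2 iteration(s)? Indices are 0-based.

v_0 = (2, 2, 2).
v_1 = A·v_0 = (-2, 10, -2).
v_2 = A·v_1 = (-10, 14, -22).

v_2 = (-10, 14, -22)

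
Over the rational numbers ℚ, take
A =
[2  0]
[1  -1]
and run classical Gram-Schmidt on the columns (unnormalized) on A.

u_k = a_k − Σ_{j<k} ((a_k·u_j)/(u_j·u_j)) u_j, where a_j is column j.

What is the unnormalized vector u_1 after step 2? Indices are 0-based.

Step 1: u_0 = a_0 = (2, 1).
Step 2: u_1 = a_1 − (-1/5)·u_0 = (2/5, -4/5).

u_1 = (2/5, -4/5)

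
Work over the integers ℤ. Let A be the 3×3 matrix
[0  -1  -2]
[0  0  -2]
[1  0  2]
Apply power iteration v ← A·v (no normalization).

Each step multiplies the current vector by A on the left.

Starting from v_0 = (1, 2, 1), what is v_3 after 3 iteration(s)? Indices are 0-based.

v_3 = (2, -4, 0)

v_0 = (1, 2, 1).
v_1 = A·v_0 = (-4, -2, 3).
v_2 = A·v_1 = (-4, -6, 2).
v_3 = A·v_2 = (2, -4, 0).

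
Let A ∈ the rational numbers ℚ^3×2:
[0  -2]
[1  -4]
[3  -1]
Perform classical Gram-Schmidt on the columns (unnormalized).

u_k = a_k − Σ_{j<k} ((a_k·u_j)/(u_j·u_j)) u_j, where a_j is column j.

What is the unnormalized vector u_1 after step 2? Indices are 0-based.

Step 1: u_0 = a_0 = (0, 1, 3).
Step 2: u_1 = a_1 − (-7/10)·u_0 = (-2, -33/10, 11/10).

u_1 = (-2, -33/10, 11/10)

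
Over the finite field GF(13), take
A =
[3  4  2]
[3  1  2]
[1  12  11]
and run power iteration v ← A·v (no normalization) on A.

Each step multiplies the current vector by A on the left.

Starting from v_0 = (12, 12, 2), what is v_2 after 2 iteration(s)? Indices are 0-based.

v_2 = (9, 9, 5)

v_0 = (12, 12, 2).
v_1 = A·v_0 = (10, 0, 9).
v_2 = A·v_1 = (9, 9, 5).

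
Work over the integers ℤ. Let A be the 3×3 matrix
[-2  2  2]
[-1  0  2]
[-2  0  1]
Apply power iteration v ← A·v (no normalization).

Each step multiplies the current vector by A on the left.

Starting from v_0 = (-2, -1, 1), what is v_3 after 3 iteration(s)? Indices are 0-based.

v_3 = (-14, -16, -23)

v_0 = (-2, -1, 1).
v_1 = A·v_0 = (4, 4, 5).
v_2 = A·v_1 = (10, 6, -3).
v_3 = A·v_2 = (-14, -16, -23).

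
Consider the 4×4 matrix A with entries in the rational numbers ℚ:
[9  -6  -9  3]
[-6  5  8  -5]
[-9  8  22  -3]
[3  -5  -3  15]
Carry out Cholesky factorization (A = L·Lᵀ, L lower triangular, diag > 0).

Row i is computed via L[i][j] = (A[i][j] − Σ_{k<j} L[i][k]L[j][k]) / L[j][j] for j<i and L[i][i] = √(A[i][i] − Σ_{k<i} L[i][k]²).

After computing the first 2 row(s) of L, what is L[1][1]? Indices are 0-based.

L[1][1] = 1

Step 1: L[0][0] = √(9) = 3.
  L[1][0] = (-6) / L[0][0] = -2.
Step 2: L[1][1] = √(1) = 1.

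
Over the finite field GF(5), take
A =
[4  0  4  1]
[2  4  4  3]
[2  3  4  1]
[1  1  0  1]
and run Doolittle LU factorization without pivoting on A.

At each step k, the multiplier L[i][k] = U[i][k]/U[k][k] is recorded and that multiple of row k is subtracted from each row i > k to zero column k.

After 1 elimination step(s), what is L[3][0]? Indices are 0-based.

k=0: U[0][0]=4
  eliminate (1,0): mult=3, new row 1: (0, 4, 2, 0); set L[1][0]=3
  eliminate (2,0): mult=3, new row 2: (0, 3, 2, 3); set L[2][0]=3
  eliminate (3,0): mult=4, new row 3: (0, 1, 4, 2); set L[3][0]=4

L[3][0] = 4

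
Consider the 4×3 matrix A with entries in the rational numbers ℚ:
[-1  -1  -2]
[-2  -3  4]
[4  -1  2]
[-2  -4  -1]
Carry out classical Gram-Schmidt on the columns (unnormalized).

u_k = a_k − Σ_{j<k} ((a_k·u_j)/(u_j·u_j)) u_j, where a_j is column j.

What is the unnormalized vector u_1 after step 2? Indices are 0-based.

u_1 = (-14/25, -53/25, -69/25, -78/25)

Step 1: u_0 = a_0 = (-1, -2, 4, -2).
Step 2: u_1 = a_1 − (11/25)·u_0 = (-14/25, -53/25, -69/25, -78/25).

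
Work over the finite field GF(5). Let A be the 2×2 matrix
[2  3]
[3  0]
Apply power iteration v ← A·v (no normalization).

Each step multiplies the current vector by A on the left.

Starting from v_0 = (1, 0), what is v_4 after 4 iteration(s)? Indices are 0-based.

v_0 = (1, 0).
v_1 = A·v_0 = (2, 3).
v_2 = A·v_1 = (3, 1).
v_3 = A·v_2 = (4, 4).
v_4 = A·v_3 = (0, 2).

v_4 = (0, 2)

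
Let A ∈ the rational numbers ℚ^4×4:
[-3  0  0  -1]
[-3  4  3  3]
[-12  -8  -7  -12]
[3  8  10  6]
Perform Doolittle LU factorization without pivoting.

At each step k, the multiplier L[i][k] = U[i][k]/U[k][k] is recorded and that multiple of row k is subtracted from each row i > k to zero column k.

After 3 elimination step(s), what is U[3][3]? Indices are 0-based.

U[3][3] = -3

Step 1: pivot at (0,0) is -3.
  row1 ← row1 − (1)·row0  ⇒  L[1][0]=1, U row1=(0, 4, 3, 4)
  row2 ← row2 − (4)·row0  ⇒  L[2][0]=4, U row2=(0, -8, -7, -8)
  row3 ← row3 − (-1)·row0  ⇒  L[3][0]=-1, U row3=(0, 8, 10, 5)
Step 2: pivot at (1,1) is 4.
  row2 ← row2 − (-2)·row1  ⇒  L[2][1]=-2, U row2=(0, 0, -1, 0)
  row3 ← row3 − (2)·row1  ⇒  L[3][1]=2, U row3=(0, 0, 4, -3)
Step 3: pivot at (2,2) is -1.
  row3 ← row3 − (-4)·row2  ⇒  L[3][2]=-4, U row3=(0, 0, 0, -3)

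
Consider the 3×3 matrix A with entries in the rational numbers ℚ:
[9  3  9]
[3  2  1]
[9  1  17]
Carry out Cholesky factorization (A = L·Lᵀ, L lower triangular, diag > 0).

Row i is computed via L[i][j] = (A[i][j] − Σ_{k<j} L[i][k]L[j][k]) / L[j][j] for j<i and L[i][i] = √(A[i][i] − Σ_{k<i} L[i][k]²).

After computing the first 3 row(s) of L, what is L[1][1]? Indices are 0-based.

Step 1: L[0][0] = √(9) = 3.
  L[1][0] = (3) / L[0][0] = 1.
Step 2: L[1][1] = √(1) = 1.
  L[2][0] = (9) / L[0][0] = 3.
  L[2][1] = (-2) / L[1][1] = -2.
Step 3: L[2][2] = √(4) = 2.

L[1][1] = 1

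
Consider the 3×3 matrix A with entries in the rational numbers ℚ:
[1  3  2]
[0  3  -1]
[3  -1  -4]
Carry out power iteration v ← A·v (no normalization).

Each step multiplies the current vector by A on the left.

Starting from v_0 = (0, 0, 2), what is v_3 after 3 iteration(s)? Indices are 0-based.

v_3 = (80, -40, -240)

v_0 = (0, 0, 2).
v_1 = A·v_0 = (4, -2, -8).
v_2 = A·v_1 = (-18, 2, 46).
v_3 = A·v_2 = (80, -40, -240).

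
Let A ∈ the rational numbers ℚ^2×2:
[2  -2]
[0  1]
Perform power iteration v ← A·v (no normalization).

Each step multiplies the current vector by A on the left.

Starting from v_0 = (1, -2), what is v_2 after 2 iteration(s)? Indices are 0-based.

v_0 = (1, -2).
v_1 = A·v_0 = (6, -2).
v_2 = A·v_1 = (16, -2).

v_2 = (16, -2)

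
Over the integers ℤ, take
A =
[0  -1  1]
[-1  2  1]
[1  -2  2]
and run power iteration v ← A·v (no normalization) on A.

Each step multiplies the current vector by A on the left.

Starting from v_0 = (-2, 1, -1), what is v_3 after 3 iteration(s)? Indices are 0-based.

v_0 = (-2, 1, -1).
v_1 = A·v_0 = (-2, 3, -6).
v_2 = A·v_1 = (-9, 2, -20).
v_3 = A·v_2 = (-22, -7, -53).

v_3 = (-22, -7, -53)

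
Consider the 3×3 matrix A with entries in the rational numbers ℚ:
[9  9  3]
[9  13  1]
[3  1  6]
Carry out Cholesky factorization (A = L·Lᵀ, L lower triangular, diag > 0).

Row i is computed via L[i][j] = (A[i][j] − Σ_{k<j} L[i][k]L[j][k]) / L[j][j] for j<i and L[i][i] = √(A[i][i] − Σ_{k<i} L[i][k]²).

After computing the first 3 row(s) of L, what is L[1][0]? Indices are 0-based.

L[1][0] = 3

Step 1: L[0][0] = √(9) = 3.
  L[1][0] = (9) / L[0][0] = 3.
Step 2: L[1][1] = √(4) = 2.
  L[2][0] = (3) / L[0][0] = 1.
  L[2][1] = (-2) / L[1][1] = -1.
Step 3: L[2][2] = √(4) = 2.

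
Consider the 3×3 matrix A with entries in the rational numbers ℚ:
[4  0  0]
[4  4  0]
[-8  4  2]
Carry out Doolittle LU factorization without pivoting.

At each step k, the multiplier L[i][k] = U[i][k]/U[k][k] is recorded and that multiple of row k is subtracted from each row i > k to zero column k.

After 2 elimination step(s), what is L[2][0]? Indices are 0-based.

L[2][0] = -2

k=0: U[0][0]=4
  eliminate (1,0): mult=1, new row 1: (0, 4, 0); set L[1][0]=1
  eliminate (2,0): mult=-2, new row 2: (0, 4, 2); set L[2][0]=-2
k=1: U[1][1]=4
  eliminate (2,1): mult=1, new row 2: (0, 0, 2); set L[2][1]=1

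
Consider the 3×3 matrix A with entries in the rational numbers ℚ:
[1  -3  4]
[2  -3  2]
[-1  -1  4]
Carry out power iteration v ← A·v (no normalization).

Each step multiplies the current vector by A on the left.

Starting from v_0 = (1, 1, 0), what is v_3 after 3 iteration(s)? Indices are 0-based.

v_0 = (1, 1, 0).
v_1 = A·v_0 = (-2, -1, -2).
v_2 = A·v_1 = (-7, -5, -5).
v_3 = A·v_2 = (-12, -9, -8).

v_3 = (-12, -9, -8)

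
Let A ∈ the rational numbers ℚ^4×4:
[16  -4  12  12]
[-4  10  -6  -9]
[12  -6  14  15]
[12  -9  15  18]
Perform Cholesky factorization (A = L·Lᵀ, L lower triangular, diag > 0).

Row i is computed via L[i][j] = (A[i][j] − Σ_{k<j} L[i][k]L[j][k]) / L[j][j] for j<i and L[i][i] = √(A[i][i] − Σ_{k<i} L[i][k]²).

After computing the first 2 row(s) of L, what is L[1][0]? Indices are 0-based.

L[1][0] = -1

Step 1: L[0][0] = √(16) = 4.
  L[1][0] = (-4) / L[0][0] = -1.
Step 2: L[1][1] = √(9) = 3.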